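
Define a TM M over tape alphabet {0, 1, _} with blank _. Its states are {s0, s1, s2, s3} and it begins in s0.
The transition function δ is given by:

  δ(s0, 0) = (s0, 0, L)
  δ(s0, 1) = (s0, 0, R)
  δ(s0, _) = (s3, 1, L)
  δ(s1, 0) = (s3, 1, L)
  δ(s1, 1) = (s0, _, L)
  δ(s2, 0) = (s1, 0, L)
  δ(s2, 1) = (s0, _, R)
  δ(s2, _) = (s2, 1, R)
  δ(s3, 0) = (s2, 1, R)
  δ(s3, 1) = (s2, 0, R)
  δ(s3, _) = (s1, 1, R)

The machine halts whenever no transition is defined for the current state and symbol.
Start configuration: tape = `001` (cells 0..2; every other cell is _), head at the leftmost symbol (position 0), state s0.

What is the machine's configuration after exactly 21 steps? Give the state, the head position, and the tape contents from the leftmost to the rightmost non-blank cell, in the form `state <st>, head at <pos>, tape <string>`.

state s0, head at -1, tape 0_001

s0 | __[0]01   read 0 → write 0, move L, go to s0
s0 | _[_]001   read _ → write 1, move L, go to s3
s3 | [_]1001   read _ → write 1, move R, go to s1
s1 | 1[1]001   read 1 → write _, move L, go to s0
s0 | [1]_001   read 1 → write 0, move R, go to s0
s0 | 0[_]001   read _ → write 1, move L, go to s3
s3 | [0]1001   read 0 → write 1, move R, go to s2
s2 | 1[1]001   read 1 → write _, move R, go to s0
s0 | 1_[0]01   read 0 → write 0, move L, go to s0
s0 | 1[_]001   read _ → write 1, move L, go to s3
s3 | [1]1001   read 1 → write 0, move R, go to s2
s2 | 0[1]001   read 1 → write _, move R, go to s0
s0 | 0_[0]01   read 0 → write 0, move L, go to s0
s0 | 0[_]001   read _ → write 1, move L, go to s3
s3 | [0]1001   read 0 → write 1, move R, go to s2
s2 | 1[1]001   read 1 → write _, move R, go to s0
s0 | 1_[0]01   read 0 → write 0, move L, go to s0
s0 | 1[_]001   read _ → write 1, move L, go to s3
s3 | [1]1001   read 1 → write 0, move R, go to s2
s2 | 0[1]001   read 1 → write _, move R, go to s0
s0 | 0_[0]01   read 0 → write 0, move L, go to s0
s0 | 0[_]001
After 21 steps: state s0, head at -1, tape 0_001.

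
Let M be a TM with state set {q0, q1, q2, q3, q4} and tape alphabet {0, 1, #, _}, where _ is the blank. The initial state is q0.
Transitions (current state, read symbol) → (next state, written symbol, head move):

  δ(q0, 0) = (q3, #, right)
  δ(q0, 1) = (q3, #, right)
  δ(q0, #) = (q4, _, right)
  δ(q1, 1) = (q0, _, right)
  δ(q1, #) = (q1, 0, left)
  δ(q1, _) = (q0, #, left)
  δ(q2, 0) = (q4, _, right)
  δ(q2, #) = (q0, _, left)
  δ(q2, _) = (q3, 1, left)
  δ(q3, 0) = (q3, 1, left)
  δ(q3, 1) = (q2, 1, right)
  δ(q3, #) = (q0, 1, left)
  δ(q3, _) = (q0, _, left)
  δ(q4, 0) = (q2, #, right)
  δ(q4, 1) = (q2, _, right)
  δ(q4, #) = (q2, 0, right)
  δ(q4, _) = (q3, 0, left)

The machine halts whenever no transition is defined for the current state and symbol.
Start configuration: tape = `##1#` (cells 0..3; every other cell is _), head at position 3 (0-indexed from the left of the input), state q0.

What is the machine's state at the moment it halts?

q0 | _##1[#]_   read # → write _, move right, go to q4
q4 | _##1_[_]   read _ → write 0, move left, go to q3
q3 | _##1[_]0   read _ → write _, move left, go to q0
q0 | _##[1]_0   read 1 → write #, move right, go to q3
q3 | _###[_]0   read _ → write _, move left, go to q0
q0 | _##[#]_0   read # → write _, move right, go to q4
q4 | _##_[_]0   read _ → write 0, move left, go to q3
q3 | _##[_]00   read _ → write _, move left, go to q0
q0 | _#[#]_00   read # → write _, move right, go to q4
q4 | _#_[_]00   read _ → write 0, move left, go to q3
q3 | _#[_]000   read _ → write _, move left, go to q0
q0 | _[#]_000   read # → write _, move right, go to q4
q4 | __[_]000   read _ → write 0, move left, go to q3
q3 | _[_]0000   read _ → write _, move left, go to q0
q0 | [_]_0000
No transition is defined for (q0, _); M halts in state q0.

q0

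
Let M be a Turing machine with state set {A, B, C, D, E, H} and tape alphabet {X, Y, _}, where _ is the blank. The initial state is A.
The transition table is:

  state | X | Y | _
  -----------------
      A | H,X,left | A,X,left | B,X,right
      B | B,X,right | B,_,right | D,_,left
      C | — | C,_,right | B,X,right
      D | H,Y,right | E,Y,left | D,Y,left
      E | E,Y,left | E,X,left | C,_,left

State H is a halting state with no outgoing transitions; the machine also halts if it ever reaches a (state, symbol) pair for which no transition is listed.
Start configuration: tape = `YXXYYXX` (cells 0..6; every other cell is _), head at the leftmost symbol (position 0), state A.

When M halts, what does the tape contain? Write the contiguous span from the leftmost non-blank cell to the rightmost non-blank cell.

XXXX__XY

state=A head=0 tape=_[Y]XXYYXX_   (A,Y)→(A,X,left)
state=A head=-1 tape=[_]XXXYYXX_   (A,_)→(B,X,right)
state=B head=0 tape=X[X]XXYYXX_   (B,X)→(B,X,right)
state=B head=1 tape=XX[X]XYYXX_   (B,X)→(B,X,right)
state=B head=2 tape=XXX[X]YYXX_   (B,X)→(B,X,right)
state=B head=3 tape=XXXX[Y]YXX_   (B,Y)→(B,_,right)
state=B head=4 tape=XXXX_[Y]XX_   (B,Y)→(B,_,right)
state=B head=5 tape=XXXX__[X]X_   (B,X)→(B,X,right)
state=B head=6 tape=XXXX__X[X]_   (B,X)→(B,X,right)
state=B head=7 tape=XXXX__XX[_]   (B,_)→(D,_,left)
state=D head=6 tape=XXXX__X[X]_   (D,X)→(H,Y,right)
state=H head=7 tape=XXXX__XY[_]
The non-blank tape span at halt is XXXX__XY.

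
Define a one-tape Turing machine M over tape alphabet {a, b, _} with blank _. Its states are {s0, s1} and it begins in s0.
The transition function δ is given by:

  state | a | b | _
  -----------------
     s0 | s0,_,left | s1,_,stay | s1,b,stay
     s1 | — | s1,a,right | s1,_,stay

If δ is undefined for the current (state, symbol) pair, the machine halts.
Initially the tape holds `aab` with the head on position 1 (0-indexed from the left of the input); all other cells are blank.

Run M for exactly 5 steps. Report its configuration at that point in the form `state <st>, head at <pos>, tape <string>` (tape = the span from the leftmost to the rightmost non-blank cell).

s0 | _a[a]b   read a → write _, move left, go to s0
s0 | _[a]_b   read a → write _, move left, go to s0
s0 | [_]__b   read _ → write b, move stay, go to s1
s1 | [b]__b   read b → write a, move right, go to s1
s1 | a[_]_b   read _ → write _, move stay, go to s1
s1 | a[_]_b
After 5 steps: state s1, head at 0, tape a__b.

state s1, head at 0, tape a__b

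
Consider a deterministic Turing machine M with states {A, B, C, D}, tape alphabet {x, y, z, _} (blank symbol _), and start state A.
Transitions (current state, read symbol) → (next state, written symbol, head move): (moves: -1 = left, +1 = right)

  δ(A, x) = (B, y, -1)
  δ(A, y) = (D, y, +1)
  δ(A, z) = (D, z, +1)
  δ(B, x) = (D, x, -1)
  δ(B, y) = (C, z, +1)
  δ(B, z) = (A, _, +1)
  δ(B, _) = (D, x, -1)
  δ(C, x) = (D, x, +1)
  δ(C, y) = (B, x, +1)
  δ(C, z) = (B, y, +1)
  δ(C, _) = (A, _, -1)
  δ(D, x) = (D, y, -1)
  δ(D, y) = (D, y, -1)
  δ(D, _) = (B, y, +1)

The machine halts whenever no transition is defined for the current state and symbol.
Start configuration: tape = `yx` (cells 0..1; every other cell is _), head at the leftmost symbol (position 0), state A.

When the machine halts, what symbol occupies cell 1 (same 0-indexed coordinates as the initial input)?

state=A head=0 tape=_[y]x_   (A,y)→(D,y,+1)
state=D head=1 tape=_y[x]_   (D,x)→(D,y,-1)
state=D head=0 tape=_[y]y_   (D,y)→(D,y,-1)
state=D head=-1 tape=[_]yy_   (D,_)→(B,y,+1)
state=B head=0 tape=y[y]y_   (B,y)→(C,z,+1)
state=C head=1 tape=yz[y]_   (C,y)→(B,x,+1)
state=B head=2 tape=yzx[_]   (B,_)→(D,x,-1)
state=D head=1 tape=yz[x]x   (D,x)→(D,y,-1)
state=D head=0 tape=y[z]yx
Cell 1 holds y when M halts.

y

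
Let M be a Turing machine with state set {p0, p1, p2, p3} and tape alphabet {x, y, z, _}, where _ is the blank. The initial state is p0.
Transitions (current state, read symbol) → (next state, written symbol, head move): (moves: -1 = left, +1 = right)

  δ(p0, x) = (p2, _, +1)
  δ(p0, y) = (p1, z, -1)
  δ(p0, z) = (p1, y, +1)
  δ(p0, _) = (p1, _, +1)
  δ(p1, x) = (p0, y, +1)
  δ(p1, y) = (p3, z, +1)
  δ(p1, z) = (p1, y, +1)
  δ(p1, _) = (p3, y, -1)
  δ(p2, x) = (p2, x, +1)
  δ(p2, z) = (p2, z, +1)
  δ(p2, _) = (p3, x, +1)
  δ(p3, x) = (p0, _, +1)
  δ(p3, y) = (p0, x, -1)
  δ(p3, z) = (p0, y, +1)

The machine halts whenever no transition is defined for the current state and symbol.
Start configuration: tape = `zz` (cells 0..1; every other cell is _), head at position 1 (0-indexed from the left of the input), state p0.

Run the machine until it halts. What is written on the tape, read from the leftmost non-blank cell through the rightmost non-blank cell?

state=p0 head=1 tape=z[z]___   (p0,z)→(p1,y,+1)
state=p1 head=2 tape=zy[_]__   (p1,_)→(p3,y,-1)
state=p3 head=1 tape=z[y]y__   (p3,y)→(p0,x,-1)
state=p0 head=0 tape=[z]xy__   (p0,z)→(p1,y,+1)
state=p1 head=1 tape=y[x]y__   (p1,x)→(p0,y,+1)
state=p0 head=2 tape=yy[y]__   (p0,y)→(p1,z,-1)
state=p1 head=1 tape=y[y]z__   (p1,y)→(p3,z,+1)
state=p3 head=2 tape=yz[z]__   (p3,z)→(p0,y,+1)
state=p0 head=3 tape=yzy[_]_   (p0,_)→(p1,_,+1)
state=p1 head=4 tape=yzy_[_]   (p1,_)→(p3,y,-1)
state=p3 head=3 tape=yzy[_]y
The non-blank tape span at halt is yzy_y.

yzy_y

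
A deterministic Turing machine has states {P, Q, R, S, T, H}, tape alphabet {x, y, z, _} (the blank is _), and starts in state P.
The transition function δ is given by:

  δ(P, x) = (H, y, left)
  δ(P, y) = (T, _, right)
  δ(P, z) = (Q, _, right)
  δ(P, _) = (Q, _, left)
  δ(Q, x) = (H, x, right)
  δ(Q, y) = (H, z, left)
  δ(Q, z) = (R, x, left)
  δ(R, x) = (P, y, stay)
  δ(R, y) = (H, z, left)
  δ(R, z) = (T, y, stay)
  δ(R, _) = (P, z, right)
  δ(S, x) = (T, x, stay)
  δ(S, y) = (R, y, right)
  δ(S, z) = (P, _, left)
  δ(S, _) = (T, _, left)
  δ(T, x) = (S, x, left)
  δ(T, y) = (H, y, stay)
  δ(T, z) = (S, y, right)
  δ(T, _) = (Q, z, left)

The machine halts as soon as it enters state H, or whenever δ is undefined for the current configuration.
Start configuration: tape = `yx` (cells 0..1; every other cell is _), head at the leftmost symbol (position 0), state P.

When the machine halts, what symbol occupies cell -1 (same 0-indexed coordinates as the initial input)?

P | __[y]x   read y → write _, move right, go to T
T | ___[x]   read x → write x, move left, go to S
S | __[_]x   read _ → write _, move left, go to T
T | _[_]_x   read _ → write z, move left, go to Q
Q | [_]z_x
Cell -1 holds z when M halts.

z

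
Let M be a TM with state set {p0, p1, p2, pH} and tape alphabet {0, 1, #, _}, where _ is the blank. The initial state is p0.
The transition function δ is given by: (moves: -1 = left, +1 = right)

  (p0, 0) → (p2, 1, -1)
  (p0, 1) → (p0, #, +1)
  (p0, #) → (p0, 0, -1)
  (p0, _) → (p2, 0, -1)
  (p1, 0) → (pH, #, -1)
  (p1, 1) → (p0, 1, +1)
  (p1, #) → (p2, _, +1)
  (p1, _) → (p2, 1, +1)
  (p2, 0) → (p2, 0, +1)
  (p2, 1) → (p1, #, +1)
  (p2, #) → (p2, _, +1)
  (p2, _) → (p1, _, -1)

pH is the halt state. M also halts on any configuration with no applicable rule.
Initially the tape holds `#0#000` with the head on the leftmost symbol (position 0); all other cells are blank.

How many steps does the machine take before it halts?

9

state=p0 head=0 tape=___[#]0#000   (p0,#)→(p0,0,-1)
state=p0 head=-1 tape=__[_]00#000   (p0,_)→(p2,0,-1)
state=p2 head=-2 tape=_[_]000#000   (p2,_)→(p1,_,-1)
state=p1 head=-3 tape=[_]_000#000   (p1,_)→(p2,1,+1)
state=p2 head=-2 tape=1[_]000#000   (p2,_)→(p1,_,-1)
state=p1 head=-3 tape=[1]_000#000   (p1,1)→(p0,1,+1)
state=p0 head=-2 tape=1[_]000#000   (p0,_)→(p2,0,-1)
state=p2 head=-3 tape=[1]0000#000   (p2,1)→(p1,#,+1)
state=p1 head=-2 tape=#[0]000#000   (p1,0)→(pH,#,-1)
state=pH head=-3 tape=[#]#000#000
M halts after 9 transitions.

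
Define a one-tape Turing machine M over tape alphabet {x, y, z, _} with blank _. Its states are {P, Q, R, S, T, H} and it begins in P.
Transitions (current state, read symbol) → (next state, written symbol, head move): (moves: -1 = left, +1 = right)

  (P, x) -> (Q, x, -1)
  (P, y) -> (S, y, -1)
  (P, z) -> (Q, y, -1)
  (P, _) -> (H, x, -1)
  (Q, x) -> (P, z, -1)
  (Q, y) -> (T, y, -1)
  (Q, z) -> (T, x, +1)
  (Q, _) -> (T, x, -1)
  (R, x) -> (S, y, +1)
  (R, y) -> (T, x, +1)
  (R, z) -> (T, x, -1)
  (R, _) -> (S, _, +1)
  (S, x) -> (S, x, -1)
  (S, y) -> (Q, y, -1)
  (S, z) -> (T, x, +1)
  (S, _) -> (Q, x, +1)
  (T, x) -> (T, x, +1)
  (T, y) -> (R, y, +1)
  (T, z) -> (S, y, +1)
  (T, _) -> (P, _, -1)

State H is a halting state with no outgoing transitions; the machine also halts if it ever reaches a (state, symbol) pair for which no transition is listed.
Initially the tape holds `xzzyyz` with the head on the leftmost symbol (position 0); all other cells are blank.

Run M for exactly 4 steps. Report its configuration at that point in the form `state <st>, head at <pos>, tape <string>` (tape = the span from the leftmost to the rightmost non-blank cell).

state H, head at -4, tape x_xxzzyyz

P | ____[x]zzyyz   read x → write x, move -1, go to Q
Q | ___[_]xzzyyz   read _ → write x, move -1, go to T
T | __[_]xxzzyyz   read _ → write _, move -1, go to P
P | _[_]_xxzzyyz   read _ → write x, move -1, go to H
H | [_]x_xxzzyyz
After 4 steps: state H, head at -4, tape x_xxzzyyz.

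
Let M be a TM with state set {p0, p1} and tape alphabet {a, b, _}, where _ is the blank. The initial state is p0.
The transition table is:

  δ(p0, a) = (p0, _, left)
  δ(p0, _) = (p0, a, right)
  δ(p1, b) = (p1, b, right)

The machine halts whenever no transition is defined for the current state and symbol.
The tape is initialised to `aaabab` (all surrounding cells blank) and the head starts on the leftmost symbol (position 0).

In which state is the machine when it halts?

state=p0 head=0 tape=___[a]aabab   (p0,a)→(p0,_,left)
state=p0 head=-1 tape=__[_]_aabab   (p0,_)→(p0,a,right)
state=p0 head=0 tape=__a[_]aabab   (p0,_)→(p0,a,right)
state=p0 head=1 tape=__aa[a]abab   (p0,a)→(p0,_,left)
state=p0 head=0 tape=__a[a]_abab   (p0,a)→(p0,_,left)
state=p0 head=-1 tape=__[a]__abab   (p0,a)→(p0,_,left)
state=p0 head=-2 tape=_[_]___abab   (p0,_)→(p0,a,right)
state=p0 head=-1 tape=_a[_]__abab   (p0,_)→(p0,a,right)
state=p0 head=0 tape=_aa[_]_abab   (p0,_)→(p0,a,right)
state=p0 head=1 tape=_aaa[_]abab   (p0,_)→(p0,a,right)
state=p0 head=2 tape=_aaaa[a]bab   (p0,a)→(p0,_,left)
state=p0 head=1 tape=_aaa[a]_bab   (p0,a)→(p0,_,left)
state=p0 head=0 tape=_aa[a]__bab   (p0,a)→(p0,_,left)
state=p0 head=-1 tape=_a[a]___bab   (p0,a)→(p0,_,left)
state=p0 head=-2 tape=_[a]____bab   (p0,a)→(p0,_,left)
state=p0 head=-3 tape=[_]_____bab   (p0,_)→(p0,a,right)
state=p0 head=-2 tape=a[_]____bab   (p0,_)→(p0,a,right)
state=p0 head=-1 tape=aa[_]___bab   (p0,_)→(p0,a,right)
state=p0 head=0 tape=aaa[_]__bab   (p0,_)→(p0,a,right)
state=p0 head=1 tape=aaaa[_]_bab   (p0,_)→(p0,a,right)
state=p0 head=2 tape=aaaaa[_]bab   (p0,_)→(p0,a,right)
state=p0 head=3 tape=aaaaaa[b]ab
No transition is defined for (p0, b); M halts in state p0.

p0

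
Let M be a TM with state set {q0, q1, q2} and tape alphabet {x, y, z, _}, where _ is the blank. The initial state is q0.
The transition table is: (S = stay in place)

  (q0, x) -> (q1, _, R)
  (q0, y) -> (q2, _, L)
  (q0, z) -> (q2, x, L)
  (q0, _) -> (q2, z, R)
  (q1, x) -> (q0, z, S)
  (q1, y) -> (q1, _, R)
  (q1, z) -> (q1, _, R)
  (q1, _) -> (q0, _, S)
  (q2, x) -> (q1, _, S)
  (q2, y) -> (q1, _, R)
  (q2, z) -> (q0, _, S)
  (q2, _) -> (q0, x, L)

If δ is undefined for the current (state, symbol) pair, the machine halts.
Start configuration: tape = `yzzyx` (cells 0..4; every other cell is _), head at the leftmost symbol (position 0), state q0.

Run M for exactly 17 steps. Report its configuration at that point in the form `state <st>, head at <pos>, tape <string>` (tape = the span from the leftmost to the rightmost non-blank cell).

state q0, head at 1, tape zzz_zyx

state=q0 head=0 tape=__[y]zzyx   (q0,y)→(q2,_,L)
state=q2 head=-1 tape=_[_]_zzyx   (q2,_)→(q0,x,L)
state=q0 head=-2 tape=[_]x_zzyx   (q0,_)→(q2,z,R)
state=q2 head=-1 tape=z[x]_zzyx   (q2,x)→(q1,_,S)
state=q1 head=-1 tape=z[_]_zzyx   (q1,_)→(q0,_,S)
state=q0 head=-1 tape=z[_]_zzyx   (q0,_)→(q2,z,R)
state=q2 head=0 tape=zz[_]zzyx   (q2,_)→(q0,x,L)
state=q0 head=-1 tape=z[z]xzzyx   (q0,z)→(q2,x,L)
state=q2 head=-2 tape=[z]xxzzyx   (q2,z)→(q0,_,S)
state=q0 head=-2 tape=[_]xxzzyx   (q0,_)→(q2,z,R)
state=q2 head=-1 tape=z[x]xzzyx   (q2,x)→(q1,_,S)
state=q1 head=-1 tape=z[_]xzzyx   (q1,_)→(q0,_,S)
state=q0 head=-1 tape=z[_]xzzyx   (q0,_)→(q2,z,R)
state=q2 head=0 tape=zz[x]zzyx   (q2,x)→(q1,_,S)
state=q1 head=0 tape=zz[_]zzyx   (q1,_)→(q0,_,S)
state=q0 head=0 tape=zz[_]zzyx   (q0,_)→(q2,z,R)
state=q2 head=1 tape=zzz[z]zyx   (q2,z)→(q0,_,S)
state=q0 head=1 tape=zzz[_]zyx
After 17 steps: state q0, head at 1, tape zzz_zyx.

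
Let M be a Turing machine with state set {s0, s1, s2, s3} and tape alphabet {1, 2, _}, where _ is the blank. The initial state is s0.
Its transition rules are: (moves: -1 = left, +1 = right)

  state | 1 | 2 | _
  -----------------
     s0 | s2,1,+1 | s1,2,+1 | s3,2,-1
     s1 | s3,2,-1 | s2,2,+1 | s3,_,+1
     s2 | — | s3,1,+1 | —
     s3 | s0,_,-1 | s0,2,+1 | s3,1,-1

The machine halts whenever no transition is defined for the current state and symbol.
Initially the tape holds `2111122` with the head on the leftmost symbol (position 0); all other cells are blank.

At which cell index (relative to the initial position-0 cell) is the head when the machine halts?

s0 | [2]111122__   read 2 → write 2, move +1, go to s1
s1 | 2[1]11122__   read 1 → write 2, move -1, go to s3
s3 | [2]211122__   read 2 → write 2, move +1, go to s0
s0 | 2[2]11122__   read 2 → write 2, move +1, go to s1
s1 | 22[1]1122__   read 1 → write 2, move -1, go to s3
s3 | 2[2]21122__   read 2 → write 2, move +1, go to s0
s0 | 22[2]1122__   read 2 → write 2, move +1, go to s1
s1 | 222[1]122__   read 1 → write 2, move -1, go to s3
s3 | 22[2]2122__   read 2 → write 2, move +1, go to s0
s0 | 222[2]122__   read 2 → write 2, move +1, go to s1
s1 | 2222[1]22__   read 1 → write 2, move -1, go to s3
s3 | 222[2]222__   read 2 → write 2, move +1, go to s0
s0 | 2222[2]22__   read 2 → write 2, move +1, go to s1
s1 | 22222[2]2__   read 2 → write 2, move +1, go to s2
s2 | 222222[2]__   read 2 → write 1, move +1, go to s3
s3 | 2222221[_]_   read _ → write 1, move -1, go to s3
s3 | 222222[1]1_   read 1 → write _, move -1, go to s0
s0 | 22222[2]_1_   read 2 → write 2, move +1, go to s1
s1 | 222222[_]1_   read _ → write _, move +1, go to s3
s3 | 222222_[1]_   read 1 → write _, move -1, go to s0
s0 | 222222[_]__   read _ → write 2, move -1, go to s3
s3 | 22222[2]2__   read 2 → write 2, move +1, go to s0
s0 | 222222[2]__   read 2 → write 2, move +1, go to s1
s1 | 2222222[_]_   read _ → write _, move +1, go to s3
s3 | 2222222_[_]   read _ → write 1, move -1, go to s3
s3 | 2222222[_]1   read _ → write 1, move -1, go to s3
s3 | 222222[2]11   read 2 → write 2, move +1, go to s0
s0 | 2222222[1]1   read 1 → write 1, move +1, go to s2
s2 | 22222221[1]
At halt the head is at cell 8.

8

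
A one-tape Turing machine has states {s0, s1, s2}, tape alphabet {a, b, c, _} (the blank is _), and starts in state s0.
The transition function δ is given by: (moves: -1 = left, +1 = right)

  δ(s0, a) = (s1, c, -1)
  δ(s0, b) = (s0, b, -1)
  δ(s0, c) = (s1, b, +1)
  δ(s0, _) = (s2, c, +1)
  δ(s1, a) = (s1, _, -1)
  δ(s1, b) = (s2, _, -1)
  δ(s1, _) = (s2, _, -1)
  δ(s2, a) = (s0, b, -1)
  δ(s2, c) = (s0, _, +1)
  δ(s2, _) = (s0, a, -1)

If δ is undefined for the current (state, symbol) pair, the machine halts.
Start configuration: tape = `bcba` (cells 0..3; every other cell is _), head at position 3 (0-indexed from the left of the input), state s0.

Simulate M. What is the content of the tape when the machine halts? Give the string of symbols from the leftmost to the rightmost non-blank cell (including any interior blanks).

cba

state=s0 head=3 tape=_bcb[a]__   (s0,a)→(s1,c,-1)
state=s1 head=2 tape=_bc[b]c__   (s1,b)→(s2,_,-1)
state=s2 head=1 tape=_b[c]_c__   (s2,c)→(s0,_,+1)
state=s0 head=2 tape=_b_[_]c__   (s0,_)→(s2,c,+1)
state=s2 head=3 tape=_b_c[c]__   (s2,c)→(s0,_,+1)
state=s0 head=4 tape=_b_c_[_]_   (s0,_)→(s2,c,+1)
state=s2 head=5 tape=_b_c_c[_]   (s2,_)→(s0,a,-1)
state=s0 head=4 tape=_b_c_[c]a   (s0,c)→(s1,b,+1)
state=s1 head=5 tape=_b_c_b[a]   (s1,a)→(s1,_,-1)
state=s1 head=4 tape=_b_c_[b]_   (s1,b)→(s2,_,-1)
state=s2 head=3 tape=_b_c[_]__   (s2,_)→(s0,a,-1)
state=s0 head=2 tape=_b_[c]a__   (s0,c)→(s1,b,+1)
state=s1 head=3 tape=_b_b[a]__   (s1,a)→(s1,_,-1)
state=s1 head=2 tape=_b_[b]___   (s1,b)→(s2,_,-1)
state=s2 head=1 tape=_b[_]____   (s2,_)→(s0,a,-1)
state=s0 head=0 tape=_[b]a____   (s0,b)→(s0,b,-1)
state=s0 head=-1 tape=[_]ba____   (s0,_)→(s2,c,+1)
state=s2 head=0 tape=c[b]a____
The non-blank tape span at halt is cba.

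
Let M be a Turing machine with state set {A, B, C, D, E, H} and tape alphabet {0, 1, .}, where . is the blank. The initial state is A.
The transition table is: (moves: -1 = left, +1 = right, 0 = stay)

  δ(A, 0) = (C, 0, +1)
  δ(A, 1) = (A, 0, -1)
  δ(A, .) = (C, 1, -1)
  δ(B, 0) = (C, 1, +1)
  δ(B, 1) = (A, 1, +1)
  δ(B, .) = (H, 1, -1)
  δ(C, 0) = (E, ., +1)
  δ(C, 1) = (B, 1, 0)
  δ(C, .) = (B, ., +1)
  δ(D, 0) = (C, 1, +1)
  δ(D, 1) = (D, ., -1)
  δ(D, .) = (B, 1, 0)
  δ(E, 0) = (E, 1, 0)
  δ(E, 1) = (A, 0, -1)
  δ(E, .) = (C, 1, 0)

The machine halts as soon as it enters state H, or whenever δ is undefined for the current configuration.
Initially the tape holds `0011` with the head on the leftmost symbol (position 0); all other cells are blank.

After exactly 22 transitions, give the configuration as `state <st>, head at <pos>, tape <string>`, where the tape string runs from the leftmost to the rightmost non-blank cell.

state=A head=0 tape=..[0]011   (A,0)→(C,0,+1)
state=C head=1 tape=..0[0]11   (C,0)→(E,.,+1)
state=E head=2 tape=..0.[1]1   (E,1)→(A,0,-1)
state=A head=1 tape=..0[.]01   (A,.)→(C,1,-1)
state=C head=0 tape=..[0]101   (C,0)→(E,.,+1)
state=E head=1 tape=...[1]01   (E,1)→(A,0,-1)
state=A head=0 tape=..[.]001   (A,.)→(C,1,-1)
state=C head=-1 tape=.[.]1001   (C,.)→(B,.,+1)
state=B head=0 tape=..[1]001   (B,1)→(A,1,+1)
state=A head=1 tape=..1[0]01   (A,0)→(C,0,+1)
state=C head=2 tape=..10[0]1   (C,0)→(E,.,+1)
state=E head=3 tape=..10.[1]   (E,1)→(A,0,-1)
state=A head=2 tape=..10[.]0   (A,.)→(C,1,-1)
state=C head=1 tape=..1[0]10   (C,0)→(E,.,+1)
state=E head=2 tape=..1.[1]0   (E,1)→(A,0,-1)
state=A head=1 tape=..1[.]00   (A,.)→(C,1,-1)
state=C head=0 tape=..[1]100   (C,1)→(B,1,0)
state=B head=0 tape=..[1]100   (B,1)→(A,1,+1)
state=A head=1 tape=..1[1]00   (A,1)→(A,0,-1)
state=A head=0 tape=..[1]000   (A,1)→(A,0,-1)
state=A head=-1 tape=.[.]0000   (A,.)→(C,1,-1)
state=C head=-2 tape=[.]10000   (C,.)→(B,.,+1)
state=B head=-1 tape=.[1]0000
After 22 steps: state B, head at -1, tape 10000.

state B, head at -1, tape 10000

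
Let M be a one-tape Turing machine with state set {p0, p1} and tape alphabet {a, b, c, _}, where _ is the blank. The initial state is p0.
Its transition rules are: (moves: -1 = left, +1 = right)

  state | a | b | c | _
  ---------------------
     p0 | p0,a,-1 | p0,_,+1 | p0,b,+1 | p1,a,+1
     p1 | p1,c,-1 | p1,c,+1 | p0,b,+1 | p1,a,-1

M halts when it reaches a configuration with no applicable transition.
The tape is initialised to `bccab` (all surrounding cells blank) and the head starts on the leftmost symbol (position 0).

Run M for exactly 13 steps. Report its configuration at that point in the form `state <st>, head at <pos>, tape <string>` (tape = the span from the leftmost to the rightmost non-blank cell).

state p0, head at 5, tape cbb

state=p0 head=0 tape=[b]ccab_   (p0,b)→(p0,_,+1)
state=p0 head=1 tape=_[c]cab_   (p0,c)→(p0,b,+1)
state=p0 head=2 tape=_b[c]ab_   (p0,c)→(p0,b,+1)
state=p0 head=3 tape=_bb[a]b_   (p0,a)→(p0,a,-1)
state=p0 head=2 tape=_b[b]ab_   (p0,b)→(p0,_,+1)
state=p0 head=3 tape=_b_[a]b_   (p0,a)→(p0,a,-1)
state=p0 head=2 tape=_b[_]ab_   (p0,_)→(p1,a,+1)
state=p1 head=3 tape=_ba[a]b_   (p1,a)→(p1,c,-1)
state=p1 head=2 tape=_b[a]cb_   (p1,a)→(p1,c,-1)
state=p1 head=1 tape=_[b]ccb_   (p1,b)→(p1,c,+1)
state=p1 head=2 tape=_c[c]cb_   (p1,c)→(p0,b,+1)
state=p0 head=3 tape=_cb[c]b_   (p0,c)→(p0,b,+1)
state=p0 head=4 tape=_cbb[b]_   (p0,b)→(p0,_,+1)
state=p0 head=5 tape=_cbb_[_]
After 13 steps: state p0, head at 5, tape cbb.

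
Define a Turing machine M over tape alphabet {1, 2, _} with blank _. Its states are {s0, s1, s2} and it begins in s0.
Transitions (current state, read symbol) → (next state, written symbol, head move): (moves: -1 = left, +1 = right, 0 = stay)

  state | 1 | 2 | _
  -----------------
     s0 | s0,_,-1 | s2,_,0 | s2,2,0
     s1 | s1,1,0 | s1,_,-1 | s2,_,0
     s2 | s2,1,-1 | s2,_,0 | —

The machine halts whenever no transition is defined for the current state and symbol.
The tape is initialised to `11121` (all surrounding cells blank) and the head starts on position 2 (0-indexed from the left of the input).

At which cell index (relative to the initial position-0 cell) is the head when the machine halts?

-1

s0 | _11[1]21   read 1 → write _, move -1, go to s0
s0 | _1[1]_21   read 1 → write _, move -1, go to s0
s0 | _[1]__21   read 1 → write _, move -1, go to s0
s0 | [_]___21   read _ → write 2, move 0, go to s2
s2 | [2]___21   read 2 → write _, move 0, go to s2
s2 | [_]___21
At halt the head is at cell -1.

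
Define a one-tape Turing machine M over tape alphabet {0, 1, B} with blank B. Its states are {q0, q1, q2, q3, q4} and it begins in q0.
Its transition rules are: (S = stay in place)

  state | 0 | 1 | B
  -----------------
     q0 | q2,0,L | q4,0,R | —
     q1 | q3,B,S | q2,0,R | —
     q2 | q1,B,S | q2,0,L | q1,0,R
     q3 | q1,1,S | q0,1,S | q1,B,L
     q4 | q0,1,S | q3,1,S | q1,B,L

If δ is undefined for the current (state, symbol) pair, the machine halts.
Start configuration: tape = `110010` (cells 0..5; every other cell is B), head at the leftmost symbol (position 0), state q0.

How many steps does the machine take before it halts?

state=q0 head=0 tape=B[1]10010B   (q0,1)→(q4,0,R)
state=q4 head=1 tape=B0[1]0010B   (q4,1)→(q3,1,S)
state=q3 head=1 tape=B0[1]0010B   (q3,1)→(q0,1,S)
state=q0 head=1 tape=B0[1]0010B   (q0,1)→(q4,0,R)
state=q4 head=2 tape=B00[0]010B   (q4,0)→(q0,1,S)
state=q0 head=2 tape=B00[1]010B   (q0,1)→(q4,0,R)
state=q4 head=3 tape=B000[0]10B   (q4,0)→(q0,1,S)
state=q0 head=3 tape=B000[1]10B   (q0,1)→(q4,0,R)
state=q4 head=4 tape=B0000[1]0B   (q4,1)→(q3,1,S)
state=q3 head=4 tape=B0000[1]0B   (q3,1)→(q0,1,S)
state=q0 head=4 tape=B0000[1]0B   (q0,1)→(q4,0,R)
state=q4 head=5 tape=B00000[0]B   (q4,0)→(q0,1,S)
state=q0 head=5 tape=B00000[1]B   (q0,1)→(q4,0,R)
state=q4 head=6 tape=B000000[B]   (q4,B)→(q1,B,L)
state=q1 head=5 tape=B00000[0]B   (q1,0)→(q3,B,S)
state=q3 head=5 tape=B00000[B]B   (q3,B)→(q1,B,L)
state=q1 head=4 tape=B0000[0]BB   (q1,0)→(q3,B,S)
state=q3 head=4 tape=B0000[B]BB   (q3,B)→(q1,B,L)
state=q1 head=3 tape=B000[0]BBB   (q1,0)→(q3,B,S)
state=q3 head=3 tape=B000[B]BBB   (q3,B)→(q1,B,L)
state=q1 head=2 tape=B00[0]BBBB   (q1,0)→(q3,B,S)
state=q3 head=2 tape=B00[B]BBBB   (q3,B)→(q1,B,L)
state=q1 head=1 tape=B0[0]BBBBB   (q1,0)→(q3,B,S)
state=q3 head=1 tape=B0[B]BBBBB   (q3,B)→(q1,B,L)
state=q1 head=0 tape=B[0]BBBBBB   (q1,0)→(q3,B,S)
state=q3 head=0 tape=B[B]BBBBBB   (q3,B)→(q1,B,L)
state=q1 head=-1 tape=[B]BBBBBBB
M halts after 26 transitions.

26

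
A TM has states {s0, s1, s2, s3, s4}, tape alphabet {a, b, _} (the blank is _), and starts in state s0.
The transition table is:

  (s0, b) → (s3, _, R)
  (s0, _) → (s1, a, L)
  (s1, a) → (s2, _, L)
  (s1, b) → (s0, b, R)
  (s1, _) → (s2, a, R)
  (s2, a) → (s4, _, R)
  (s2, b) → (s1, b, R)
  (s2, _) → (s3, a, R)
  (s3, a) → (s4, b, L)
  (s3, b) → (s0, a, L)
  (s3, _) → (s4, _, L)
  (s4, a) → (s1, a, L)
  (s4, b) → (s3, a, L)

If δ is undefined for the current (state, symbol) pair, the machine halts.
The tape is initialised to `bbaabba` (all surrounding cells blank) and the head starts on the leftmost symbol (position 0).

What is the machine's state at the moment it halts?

s4

state=s0 head=0 tape=_[b]baabba   (s0,b)→(s3,_,R)
state=s3 head=1 tape=__[b]aabba   (s3,b)→(s0,a,L)
state=s0 head=0 tape=_[_]aaabba   (s0,_)→(s1,a,L)
state=s1 head=-1 tape=[_]aaaabba   (s1,_)→(s2,a,R)
state=s2 head=0 tape=a[a]aaabba   (s2,a)→(s4,_,R)
state=s4 head=1 tape=a_[a]aabba   (s4,a)→(s1,a,L)
state=s1 head=0 tape=a[_]aaabba   (s1,_)→(s2,a,R)
state=s2 head=1 tape=aa[a]aabba   (s2,a)→(s4,_,R)
state=s4 head=2 tape=aa_[a]abba   (s4,a)→(s1,a,L)
state=s1 head=1 tape=aa[_]aabba   (s1,_)→(s2,a,R)
state=s2 head=2 tape=aaa[a]abba   (s2,a)→(s4,_,R)
state=s4 head=3 tape=aaa_[a]bba   (s4,a)→(s1,a,L)
state=s1 head=2 tape=aaa[_]abba   (s1,_)→(s2,a,R)
state=s2 head=3 tape=aaaa[a]bba   (s2,a)→(s4,_,R)
state=s4 head=4 tape=aaaa_[b]ba   (s4,b)→(s3,a,L)
state=s3 head=3 tape=aaaa[_]aba   (s3,_)→(s4,_,L)
state=s4 head=2 tape=aaa[a]_aba   (s4,a)→(s1,a,L)
state=s1 head=1 tape=aa[a]a_aba   (s1,a)→(s2,_,L)
state=s2 head=0 tape=a[a]_a_aba   (s2,a)→(s4,_,R)
state=s4 head=1 tape=a_[_]a_aba
No transition is defined for (s4, _); M halts in state s4.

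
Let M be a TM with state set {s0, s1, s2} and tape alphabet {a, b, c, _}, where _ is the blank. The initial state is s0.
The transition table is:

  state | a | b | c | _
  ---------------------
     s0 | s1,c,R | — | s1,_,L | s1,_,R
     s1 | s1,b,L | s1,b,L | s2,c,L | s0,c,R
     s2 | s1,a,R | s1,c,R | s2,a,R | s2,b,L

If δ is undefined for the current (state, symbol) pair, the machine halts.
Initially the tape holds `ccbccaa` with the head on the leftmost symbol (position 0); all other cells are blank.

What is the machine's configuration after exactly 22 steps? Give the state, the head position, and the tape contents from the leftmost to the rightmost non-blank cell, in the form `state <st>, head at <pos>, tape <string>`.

state s1, head at 0, tape aabbbbbb

state=s0 head=0 tape=_[c]cbccaa   (s0,c)→(s1,_,L)
state=s1 head=-1 tape=[_]_cbccaa   (s1,_)→(s0,c,R)
state=s0 head=0 tape=c[_]cbccaa   (s0,_)→(s1,_,R)
state=s1 head=1 tape=c_[c]bccaa   (s1,c)→(s2,c,L)
state=s2 head=0 tape=c[_]cbccaa   (s2,_)→(s2,b,L)
state=s2 head=-1 tape=[c]bcbccaa   (s2,c)→(s2,a,R)
state=s2 head=0 tape=a[b]cbccaa   (s2,b)→(s1,c,R)
state=s1 head=1 tape=ac[c]bccaa   (s1,c)→(s2,c,L)
state=s2 head=0 tape=a[c]cbccaa   (s2,c)→(s2,a,R)
state=s2 head=1 tape=aa[c]bccaa   (s2,c)→(s2,a,R)
state=s2 head=2 tape=aaa[b]ccaa   (s2,b)→(s1,c,R)
state=s1 head=3 tape=aaac[c]caa   (s1,c)→(s2,c,L)
state=s2 head=2 tape=aaa[c]ccaa   (s2,c)→(s2,a,R)
state=s2 head=3 tape=aaaa[c]caa   (s2,c)→(s2,a,R)
state=s2 head=4 tape=aaaaa[c]aa   (s2,c)→(s2,a,R)
state=s2 head=5 tape=aaaaaa[a]a   (s2,a)→(s1,a,R)
state=s1 head=6 tape=aaaaaaa[a]   (s1,a)→(s1,b,L)
state=s1 head=5 tape=aaaaaa[a]b   (s1,a)→(s1,b,L)
state=s1 head=4 tape=aaaaa[a]bb   (s1,a)→(s1,b,L)
state=s1 head=3 tape=aaaa[a]bbb   (s1,a)→(s1,b,L)
state=s1 head=2 tape=aaa[a]bbbb   (s1,a)→(s1,b,L)
state=s1 head=1 tape=aa[a]bbbbb   (s1,a)→(s1,b,L)
state=s1 head=0 tape=a[a]bbbbbb
After 22 steps: state s1, head at 0, tape aabbbbbb.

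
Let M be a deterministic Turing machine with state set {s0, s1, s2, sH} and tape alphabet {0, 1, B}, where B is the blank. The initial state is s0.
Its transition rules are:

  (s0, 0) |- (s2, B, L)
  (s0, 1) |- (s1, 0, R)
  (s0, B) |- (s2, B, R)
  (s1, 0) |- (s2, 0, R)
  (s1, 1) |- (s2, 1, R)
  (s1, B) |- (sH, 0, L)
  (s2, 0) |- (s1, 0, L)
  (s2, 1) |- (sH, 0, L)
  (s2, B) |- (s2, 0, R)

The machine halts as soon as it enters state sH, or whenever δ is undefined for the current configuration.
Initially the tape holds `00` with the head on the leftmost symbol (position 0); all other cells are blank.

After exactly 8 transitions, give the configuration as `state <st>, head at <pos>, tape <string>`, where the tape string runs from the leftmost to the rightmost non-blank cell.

s0 | B[0]0   read 0 → write B, move L, go to s2
s2 | [B]B0   read B → write 0, move R, go to s2
s2 | 0[B]0   read B → write 0, move R, go to s2
s2 | 00[0]   read 0 → write 0, move L, go to s1
s1 | 0[0]0   read 0 → write 0, move R, go to s2
s2 | 00[0]   read 0 → write 0, move L, go to s1
s1 | 0[0]0   read 0 → write 0, move R, go to s2
s2 | 00[0]   read 0 → write 0, move L, go to s1
s1 | 0[0]0
After 8 steps: state s1, head at 0, tape 000.

state s1, head at 0, tape 000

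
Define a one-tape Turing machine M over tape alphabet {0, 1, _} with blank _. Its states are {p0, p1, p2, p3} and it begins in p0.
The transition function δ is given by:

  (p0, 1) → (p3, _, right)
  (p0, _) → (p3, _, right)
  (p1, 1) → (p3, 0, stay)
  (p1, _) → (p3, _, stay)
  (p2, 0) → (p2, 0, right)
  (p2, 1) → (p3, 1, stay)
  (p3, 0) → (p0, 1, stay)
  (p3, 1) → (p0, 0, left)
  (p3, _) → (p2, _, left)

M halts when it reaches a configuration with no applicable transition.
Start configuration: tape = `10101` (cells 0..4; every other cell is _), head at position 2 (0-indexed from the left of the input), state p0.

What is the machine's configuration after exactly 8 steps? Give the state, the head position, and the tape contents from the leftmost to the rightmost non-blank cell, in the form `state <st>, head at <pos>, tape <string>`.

p0 | 10[1]01_   read 1 → write _, move right, go to p3
p3 | 10_[0]1_   read 0 → write 1, move stay, go to p0
p0 | 10_[1]1_   read 1 → write _, move right, go to p3
p3 | 10__[1]_   read 1 → write 0, move left, go to p0
p0 | 10_[_]0_   read _ → write _, move right, go to p3
p3 | 10__[0]_   read 0 → write 1, move stay, go to p0
p0 | 10__[1]_   read 1 → write _, move right, go to p3
p3 | 10___[_]   read _ → write _, move left, go to p2
p2 | 10__[_]_
After 8 steps: state p2, head at 4, tape 10.

state p2, head at 4, tape 10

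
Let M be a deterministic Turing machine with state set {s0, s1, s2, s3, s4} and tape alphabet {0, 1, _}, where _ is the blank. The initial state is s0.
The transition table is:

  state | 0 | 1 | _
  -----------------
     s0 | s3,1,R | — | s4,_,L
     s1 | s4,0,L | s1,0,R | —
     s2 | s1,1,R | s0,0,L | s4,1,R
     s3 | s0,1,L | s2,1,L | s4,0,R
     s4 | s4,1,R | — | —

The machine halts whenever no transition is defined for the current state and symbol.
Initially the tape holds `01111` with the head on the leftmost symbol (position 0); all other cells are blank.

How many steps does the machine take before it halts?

4

s0 | __[0]1111   read 0 → write 1, move R, go to s3
s3 | __1[1]111   read 1 → write 1, move L, go to s2
s2 | __[1]1111   read 1 → write 0, move L, go to s0
s0 | _[_]01111   read _ → write _, move L, go to s4
s4 | [_]_01111
M halts after 4 transitions.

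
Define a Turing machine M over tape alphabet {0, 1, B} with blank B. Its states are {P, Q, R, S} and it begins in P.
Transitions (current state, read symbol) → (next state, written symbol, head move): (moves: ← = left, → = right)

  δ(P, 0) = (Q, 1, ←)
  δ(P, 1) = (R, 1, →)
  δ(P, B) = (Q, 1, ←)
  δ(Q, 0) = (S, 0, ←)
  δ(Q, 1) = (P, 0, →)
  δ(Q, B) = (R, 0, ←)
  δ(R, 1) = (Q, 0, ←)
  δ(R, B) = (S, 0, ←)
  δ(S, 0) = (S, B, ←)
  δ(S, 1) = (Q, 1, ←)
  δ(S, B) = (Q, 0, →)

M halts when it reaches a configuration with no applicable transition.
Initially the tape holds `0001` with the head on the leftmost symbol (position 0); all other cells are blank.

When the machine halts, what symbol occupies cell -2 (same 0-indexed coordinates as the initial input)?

0

state=P head=0 tape=BBBB[0]001   (P,0)→(Q,1,←)
state=Q head=-1 tape=BBB[B]1001   (Q,B)→(R,0,←)
state=R head=-2 tape=BB[B]01001   (R,B)→(S,0,←)
state=S head=-3 tape=B[B]001001   (S,B)→(Q,0,→)
state=Q head=-2 tape=B0[0]01001   (Q,0)→(S,0,←)
state=S head=-3 tape=B[0]001001   (S,0)→(S,B,←)
state=S head=-4 tape=[B]B001001   (S,B)→(Q,0,→)
state=Q head=-3 tape=0[B]001001   (Q,B)→(R,0,←)
state=R head=-4 tape=[0]0001001
Cell -2 holds 0 when M halts.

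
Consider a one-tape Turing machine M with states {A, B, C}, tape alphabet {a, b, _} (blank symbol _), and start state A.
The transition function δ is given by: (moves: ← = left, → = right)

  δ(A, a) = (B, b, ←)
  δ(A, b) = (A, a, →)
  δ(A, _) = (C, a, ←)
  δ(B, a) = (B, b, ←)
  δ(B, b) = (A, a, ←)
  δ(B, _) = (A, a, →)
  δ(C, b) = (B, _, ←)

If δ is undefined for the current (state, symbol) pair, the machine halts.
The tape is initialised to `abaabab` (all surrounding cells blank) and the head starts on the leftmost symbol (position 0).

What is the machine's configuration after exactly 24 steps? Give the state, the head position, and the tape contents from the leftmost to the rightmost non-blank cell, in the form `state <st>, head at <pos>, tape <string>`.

A | ___[a]baabab   read a → write b, move ←, go to B
B | __[_]bbaabab   read _ → write a, move →, go to A
A | __a[b]baabab   read b → write a, move →, go to A
A | __aa[b]aabab   read b → write a, move →, go to A
A | __aaa[a]abab   read a → write b, move ←, go to B
B | __aa[a]babab   read a → write b, move ←, go to B
B | __a[a]bbabab   read a → write b, move ←, go to B
B | __[a]bbbabab   read a → write b, move ←, go to B
B | _[_]bbbbabab   read _ → write a, move →, go to A
A | _a[b]bbbabab   read b → write a, move →, go to A
A | _aa[b]bbabab   read b → write a, move →, go to A
A | _aaa[b]babab   read b → write a, move →, go to A
A | _aaaa[b]abab   read b → write a, move →, go to A
A | _aaaaa[a]bab   read a → write b, move ←, go to B
B | _aaaa[a]bbab   read a → write b, move ←, go to B
B | _aaa[a]bbbab   read a → write b, move ←, go to B
B | _aa[a]bbbbab   read a → write b, move ←, go to B
B | _a[a]bbbbbab   read a → write b, move ←, go to B
B | _[a]bbbbbbab   read a → write b, move ←, go to B
B | [_]bbbbbbbab   read _ → write a, move →, go to A
A | a[b]bbbbbbab   read b → write a, move →, go to A
A | aa[b]bbbbbab   read b → write a, move →, go to A
A | aaa[b]bbbbab   read b → write a, move →, go to A
A | aaaa[b]bbbab   read b → write a, move →, go to A
A | aaaaa[b]bbab
After 24 steps: state A, head at 2, tape aaaaabbbab.

state A, head at 2, tape aaaaabbbab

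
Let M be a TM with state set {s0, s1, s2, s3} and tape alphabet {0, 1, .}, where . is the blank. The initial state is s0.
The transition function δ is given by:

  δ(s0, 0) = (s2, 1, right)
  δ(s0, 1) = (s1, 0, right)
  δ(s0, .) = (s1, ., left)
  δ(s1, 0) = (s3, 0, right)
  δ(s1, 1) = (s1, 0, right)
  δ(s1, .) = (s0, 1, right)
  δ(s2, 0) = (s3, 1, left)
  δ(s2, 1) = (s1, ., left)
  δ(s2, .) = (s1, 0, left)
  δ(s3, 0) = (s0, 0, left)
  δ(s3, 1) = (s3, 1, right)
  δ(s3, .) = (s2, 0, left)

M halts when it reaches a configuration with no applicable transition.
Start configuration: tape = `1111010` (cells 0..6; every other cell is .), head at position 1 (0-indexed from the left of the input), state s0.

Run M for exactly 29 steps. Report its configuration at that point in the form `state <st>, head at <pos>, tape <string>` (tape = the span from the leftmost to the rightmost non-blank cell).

state s2, head at 8, tape 1000100000

state=s0 head=1 tape=1[1]11010...   (s0,1)→(s1,0,right)
state=s1 head=2 tape=10[1]1010...   (s1,1)→(s1,0,right)
state=s1 head=3 tape=100[1]010...   (s1,1)→(s1,0,right)
state=s1 head=4 tape=1000[0]10...   (s1,0)→(s3,0,right)
state=s3 head=5 tape=10000[1]0...   (s3,1)→(s3,1,right)
state=s3 head=6 tape=100001[0]...   (s3,0)→(s0,0,left)
state=s0 head=5 tape=10000[1]0...   (s0,1)→(s1,0,right)
state=s1 head=6 tape=100000[0]...   (s1,0)→(s3,0,right)
state=s3 head=7 tape=1000000[.]..   (s3,.)→(s2,0,left)
state=s2 head=6 tape=100000[0]0..   (s2,0)→(s3,1,left)
state=s3 head=5 tape=10000[0]10..   (s3,0)→(s0,0,left)
state=s0 head=4 tape=1000[0]010..   (s0,0)→(s2,1,right)
state=s2 head=5 tape=10001[0]10..   (s2,0)→(s3,1,left)
state=s3 head=4 tape=1000[1]110..   (s3,1)→(s3,1,right)
state=s3 head=5 tape=10001[1]10..   (s3,1)→(s3,1,right)
state=s3 head=6 tape=100011[1]0..   (s3,1)→(s3,1,right)
state=s3 head=7 tape=1000111[0]..   (s3,0)→(s0,0,left)
state=s0 head=6 tape=100011[1]0..   (s0,1)→(s1,0,right)
state=s1 head=7 tape=1000110[0]..   (s1,0)→(s3,0,right)
state=s3 head=8 tape=10001100[.].   (s3,.)→(s2,0,left)
state=s2 head=7 tape=1000110[0]0.   (s2,0)→(s3,1,left)
state=s3 head=6 tape=100011[0]10.   (s3,0)→(s0,0,left)
state=s0 head=5 tape=10001[1]010.   (s0,1)→(s1,0,right)
state=s1 head=6 tape=100010[0]10.   (s1,0)→(s3,0,right)
state=s3 head=7 tape=1000100[1]0.   (s3,1)→(s3,1,right)
state=s3 head=8 tape=10001001[0].   (s3,0)→(s0,0,left)
state=s0 head=7 tape=1000100[1]0.   (s0,1)→(s1,0,right)
state=s1 head=8 tape=10001000[0].   (s1,0)→(s3,0,right)
state=s3 head=9 tape=100010000[.]   (s3,.)→(s2,0,left)
state=s2 head=8 tape=10001000[0]0
After 29 steps: state s2, head at 8, tape 1000100000.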